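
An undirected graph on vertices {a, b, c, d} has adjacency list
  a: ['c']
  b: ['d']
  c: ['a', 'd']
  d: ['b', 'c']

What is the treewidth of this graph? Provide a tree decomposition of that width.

Treewidth 1.
One such decomposition:
Bags: B1 = {a, c}  B2 = {c, d}  B3 = {b, d}
Tree: B1–B2, B2–B3

The largest bag has 2 vertices, giving width 1; this decomposition certifies tw(G) ≤ 1. G has an edge, so its treewidth is at least 1. Hence tw(G) = 1 exactly.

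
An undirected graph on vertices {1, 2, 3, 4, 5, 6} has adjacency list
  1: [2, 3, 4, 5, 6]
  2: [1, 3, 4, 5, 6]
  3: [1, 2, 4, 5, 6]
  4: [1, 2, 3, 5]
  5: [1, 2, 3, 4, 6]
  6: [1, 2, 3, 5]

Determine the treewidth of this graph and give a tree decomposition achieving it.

Treewidth 4.
One optimal decomposition is:
Bags: B1 = {1, 2, 3, 4, 5}  B2 = {1, 2, 3, 5, 6}
Tree: B1–B2

The largest bag has 5 vertices, giving width 4; this decomposition certifies tw(G) ≤ 4. For the lower bound, the 5 vertices {1, 2, 3, 4, 5} are pairwise adjacent, and any tree decomposition puts a clique entirely inside one bag — forcing width ≥ 4. Hence tw(G) = 4 exactly.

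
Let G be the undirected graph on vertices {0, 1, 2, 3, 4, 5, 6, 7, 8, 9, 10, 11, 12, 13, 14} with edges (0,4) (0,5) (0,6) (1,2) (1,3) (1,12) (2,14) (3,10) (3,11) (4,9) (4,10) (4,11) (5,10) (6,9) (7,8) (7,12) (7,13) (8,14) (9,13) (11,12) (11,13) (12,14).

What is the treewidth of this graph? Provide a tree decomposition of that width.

Treewidth 3.
One optimal decomposition is:
Bags: B1 = {0, 5, 6, 10}  B2 = {0, 4, 6, 10}  B3 = {4, 6, 9, 10}  B4 = {3, 4, 9, 10}  B5 = {3, 4, 9, 11}  B6 = {3, 9, 11, 13}  B7 = {1, 3, 11, 13}  B8 = {1, 11, 12, 13}  B9 = {1, 7, 12, 13}  B10 = {1, 2, 7, 12}  B11 = {2, 7, 12, 14}  B12 = {2, 7, 8, 14}
Tree: B1–B2, B2–B3, B3–B4, B4–B5, B5–B6, B6–B7, B7–B8, B8–B9, B9–B10, B10–B11, B11–B12

The largest bag has 4 vertices, giving width 3; this decomposition certifies tw(G) ≤ 3. For the lower bound: the 4 vertex sets {0,5,6}, {10}, {4}, {3,9,11,13} are disjoint, each induces a connected subgraph, and every pair is joined by at least one edge of G. Contracting each set to a single vertex therefore yields K_{4} as a minor, and since treewidth is minor-monotone, tw(G) ≥ tw(K_{4}) = 3. Combining the bounds, tw(G) = 3.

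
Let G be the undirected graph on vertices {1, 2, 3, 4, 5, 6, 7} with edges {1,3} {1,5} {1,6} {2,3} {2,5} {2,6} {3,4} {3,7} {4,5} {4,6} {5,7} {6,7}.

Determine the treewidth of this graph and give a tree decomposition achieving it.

The largest bag has 4 vertices, giving width 3; this decomposition certifies tw(G) ≤ 3. For the lower bound: the 4 vertex sets {2,6}, {1,5}, {3}, {7} are disjoint, each induces a connected subgraph, and every pair is joined by at least one edge of G. Contracting each set to a single vertex therefore yields K_{4} as a minor, and since treewidth is minor-monotone, tw(G) ≥ tw(K_{4}) = 3. Hence tw(G) = 3 exactly.

Treewidth 3.
One optimal decomposition is:
Bags: B1 = {2, 3, 5, 6}  B2 = {1, 3, 5, 6}  B3 = {3, 5, 6, 7}  B4 = {3, 4, 5, 6}
Tree: B1–B2, B2–B3, B3–B4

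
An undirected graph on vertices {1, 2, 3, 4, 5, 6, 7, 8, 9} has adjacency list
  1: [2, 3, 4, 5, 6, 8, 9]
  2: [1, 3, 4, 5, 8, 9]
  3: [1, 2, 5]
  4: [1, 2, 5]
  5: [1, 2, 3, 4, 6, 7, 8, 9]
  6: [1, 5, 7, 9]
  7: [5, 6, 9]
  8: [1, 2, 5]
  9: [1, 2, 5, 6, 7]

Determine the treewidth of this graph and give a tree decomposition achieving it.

Treewidth 3.
One optimal decomposition is:
Bags: B1 = {1, 2, 5, 9}  B2 = {1, 2, 5, 8}  B3 = {1, 2, 3, 5}  B4 = {1, 5, 6, 9}  B5 = {1, 2, 4, 5}  B6 = {5, 6, 7, 9}
Tree: B1–B2, B1–B3, B1–B4, B2–B5, B4–B6

The largest bag has 4 vertices, giving width 3; this decomposition certifies tw(G) ≤ 3. On the other hand G contains the 4-clique {1, 2, 5, 8}. A clique must lie in a single bag of any decomposition, so no decomposition can have width below 3. Therefore the treewidth is 3.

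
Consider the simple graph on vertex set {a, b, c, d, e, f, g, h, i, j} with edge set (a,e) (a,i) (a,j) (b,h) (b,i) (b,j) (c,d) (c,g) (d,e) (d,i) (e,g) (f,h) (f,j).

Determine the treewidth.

2

A width-2 tree decomposition is:
Bags: B1 = {c, e, g}  B2 = {c, d, e}  B3 = {a, d, e}  B4 = {a, d, i}  B5 = {a, i, j}  B6 = {b, i, j}  B7 = {b, f, j}  B8 = {b, f, h}
Tree: B1–B2, B2–B3, B3–B4, B4–B5, B5–B6, B6–B7, B7–B8
Every bag has size at most 3, so the width is 3 − 1 = 2 and tw(G) ≤ 2. The edges g–c–d–e–g form a cycle, so G is not a tree and its treewidth is at least 2. Therefore the treewidth is 2.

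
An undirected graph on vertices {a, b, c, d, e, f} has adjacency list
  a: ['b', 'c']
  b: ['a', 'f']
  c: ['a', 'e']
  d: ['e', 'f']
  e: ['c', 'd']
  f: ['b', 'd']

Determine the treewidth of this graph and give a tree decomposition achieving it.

Each bag holds 3 vertices, so the decomposition has width 2, which upper-bounds the treewidth. Since b–a–c–e–d–f–b is a cycle in G, G is not acyclic. Forests are exactly the graphs of treewidth ≤ 1, so tw(G) ≥ 2. Therefore the treewidth is 2.

Treewidth 2.
One optimal decomposition is:
Bags: B1 = {a, b, c}  B2 = {b, c, e}  B3 = {b, d, e}  B4 = {b, d, f}
Tree: B1–B2, B2–B3, B3–B4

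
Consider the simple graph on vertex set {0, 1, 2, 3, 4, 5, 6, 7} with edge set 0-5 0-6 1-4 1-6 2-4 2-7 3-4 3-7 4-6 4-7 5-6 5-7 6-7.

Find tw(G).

2

A width-2 tree decomposition is:
Bags: B1 = {5, 6, 7}  B2 = {4, 6, 7}  B3 = {2, 4, 7}  B4 = {3, 4, 7}  B5 = {1, 4, 6}  B6 = {0, 5, 6}
Tree: B1–B2, B2–B3, B3–B4, B2–B5, B1–B6
Each bag holds 3 vertices, so the decomposition has width 2, which upper-bounds the treewidth. On the other hand G contains the 3-clique {0, 5, 6}. A clique must lie in a single bag of any decomposition, so no decomposition can have width below 2. Therefore the treewidth is 2.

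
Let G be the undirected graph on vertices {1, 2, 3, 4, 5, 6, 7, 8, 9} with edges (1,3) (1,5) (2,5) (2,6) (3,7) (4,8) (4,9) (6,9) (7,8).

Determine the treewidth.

A width-2 tree decomposition is:
Bags: B1 = {1, 3, 7}  B2 = {1, 7, 8}  B3 = {1, 4, 8}  B4 = {1, 4, 9}  B5 = {1, 6, 9}  B6 = {1, 2, 6}  B7 = {1, 2, 5}
Tree: B1–B2, B2–B3, B3–B4, B4–B5, B5–B6, B6–B7
The largest bag has 3 vertices, giving width 2; this decomposition certifies tw(G) ≤ 2. The edges 1–3–7–8–4–9–6–2–5–1 form a cycle, so G is not a tree and its treewidth is at least 2. Combining the bounds, tw(G) = 2.

2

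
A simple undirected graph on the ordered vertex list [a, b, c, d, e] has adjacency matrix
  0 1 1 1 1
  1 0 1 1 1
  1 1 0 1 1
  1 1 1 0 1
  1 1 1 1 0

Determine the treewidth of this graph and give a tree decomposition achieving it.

Treewidth 4.
Bags: B1 = {a, b, c, d, e}
Tree: (single bag)

A single bag containing all 5 vertices is trivially a valid decomposition of width 4. On the other hand G contains the 5-clique {a, b, c, d, e}. A clique must lie in a single bag of any decomposition, so no decomposition can have width below 4. Hence tw(G) = 4 exactly.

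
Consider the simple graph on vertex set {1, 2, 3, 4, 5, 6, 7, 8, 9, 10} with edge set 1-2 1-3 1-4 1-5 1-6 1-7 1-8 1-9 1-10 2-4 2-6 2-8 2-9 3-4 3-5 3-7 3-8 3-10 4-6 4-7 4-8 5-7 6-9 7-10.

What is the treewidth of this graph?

3

A width-3 tree decomposition is:
Bags: B1 = {1, 3, 4, 7}  B2 = {1, 3, 4, 8}  B3 = {1, 3, 7, 10}  B4 = {1, 3, 5, 7}  B5 = {1, 2, 4, 8}  B6 = {1, 2, 4, 6}  B7 = {1, 2, 6, 9}
Tree: B1–B2, B1–B3, B3–B4, B2–B5, B5–B6, B6–B7
Each bag holds 4 vertices, so the decomposition has width 3, which upper-bounds the treewidth. Conversely, {1, 2, 6, 9} is a clique of size 4, and the vertices of any clique must share a bag in every tree decomposition; so some bag has ≥ 4 vertices and tw(G) ≥ 3. Hence tw(G) = 3 exactly.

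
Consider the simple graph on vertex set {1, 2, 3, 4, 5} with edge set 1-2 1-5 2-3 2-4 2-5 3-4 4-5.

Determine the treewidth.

A width-2 tree decomposition is:
Bags: B1 = {2, 4, 5}  B2 = {2, 3, 4}  B3 = {1, 2, 5}
Tree: B1–B2, B1–B3
Each bag holds 3 vertices, so the decomposition has width 2, which upper-bounds the treewidth. Conversely, {1, 2, 5} is a clique of size 3, and the vertices of any clique must share a bag in every tree decomposition; so some bag has ≥ 3 vertices and tw(G) ≥ 2. The upper and lower bounds meet at 2, so that is the treewidth.

2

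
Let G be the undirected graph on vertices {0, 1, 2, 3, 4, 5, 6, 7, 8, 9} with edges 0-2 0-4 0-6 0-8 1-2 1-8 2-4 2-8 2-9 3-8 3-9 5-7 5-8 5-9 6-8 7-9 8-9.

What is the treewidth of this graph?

2

A width-2 tree decomposition is:
Bags: B1 = {5, 8, 9}  B2 = {2, 8, 9}  B3 = {3, 8, 9}  B4 = {5, 7, 9}  B5 = {1, 2, 8}  B6 = {0, 2, 8}  B7 = {0, 2, 4}  B8 = {0, 6, 8}
Tree: B1–B2, B1–B3, B1–B4, B2–B5, B2–B6, B6–B7, B6–B8
Each bag holds 3 vertices, so the decomposition has width 2, which upper-bounds the treewidth. On the other hand G contains the 3-clique {0, 2, 8}. A clique must lie in a single bag of any decomposition, so no decomposition can have width below 2. Combining the bounds, tw(G) = 2.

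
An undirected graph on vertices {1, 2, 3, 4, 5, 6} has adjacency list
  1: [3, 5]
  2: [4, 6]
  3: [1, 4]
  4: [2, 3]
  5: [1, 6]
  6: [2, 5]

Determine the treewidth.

A width-2 tree decomposition is:
Bags: B1 = {1, 5, 6}  B2 = {1, 3, 6}  B3 = {3, 4, 6}  B4 = {2, 4, 6}
Tree: B1–B2, B2–B3, B3–B4
Every bag has size at most 3, so the width is 3 − 1 = 2 and tw(G) ≤ 2. For the lower bound, G contains the cycle 6–5–1–3–4–2–6, so G is not a forest; only forests have treewidth ≤ 1, hence tw(G) ≥ 2. Hence tw(G) = 2 exactly.

2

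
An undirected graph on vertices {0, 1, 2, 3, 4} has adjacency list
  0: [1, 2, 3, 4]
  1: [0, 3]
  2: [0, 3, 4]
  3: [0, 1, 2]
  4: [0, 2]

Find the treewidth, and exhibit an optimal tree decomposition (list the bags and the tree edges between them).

The largest bag has 3 vertices, giving width 2; this decomposition certifies tw(G) ≤ 2. For the lower bound, the 3 vertices {0, 1, 3} are pairwise adjacent, and any tree decomposition puts a clique entirely inside one bag — forcing width ≥ 2. Hence tw(G) = 2 exactly.

Treewidth 2.
One such decomposition:
Bags: B1 = {0, 2, 4}  B2 = {0, 2, 3}  B3 = {0, 1, 3}
Tree: B1–B2, B2–B3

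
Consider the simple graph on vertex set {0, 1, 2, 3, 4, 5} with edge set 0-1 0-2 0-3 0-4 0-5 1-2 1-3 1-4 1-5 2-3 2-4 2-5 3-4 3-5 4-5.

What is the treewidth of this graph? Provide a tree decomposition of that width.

Treewidth 5.
One optimal decomposition is:
Bags: B1 = {0, 1, 2, 3, 4, 5}
Tree: (single bag)

A single bag containing all 6 vertices is trivially a valid decomposition of width 5. For the lower bound, the 6 vertices {0, 1, 2, 3, 4, 5} are pairwise adjacent, and any tree decomposition puts a clique entirely inside one bag — forcing width ≥ 5. The upper and lower bounds meet at 5, so that is the treewidth.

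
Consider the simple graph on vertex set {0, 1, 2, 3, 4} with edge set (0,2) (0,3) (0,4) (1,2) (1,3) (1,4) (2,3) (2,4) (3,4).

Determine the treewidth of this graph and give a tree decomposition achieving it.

Every bag has size at most 4, so the width is 4 − 1 = 3 and tw(G) ≤ 3. Conversely, {0, 2, 3, 4} is a clique of size 4, and the vertices of any clique must share a bag in every tree decomposition; so some bag has ≥ 4 vertices and tw(G) ≥ 3. Therefore the treewidth is 3.

Treewidth 3.
Bags: B1 = {1, 2, 3, 4}  B2 = {0, 2, 3, 4}
Tree: B1–B2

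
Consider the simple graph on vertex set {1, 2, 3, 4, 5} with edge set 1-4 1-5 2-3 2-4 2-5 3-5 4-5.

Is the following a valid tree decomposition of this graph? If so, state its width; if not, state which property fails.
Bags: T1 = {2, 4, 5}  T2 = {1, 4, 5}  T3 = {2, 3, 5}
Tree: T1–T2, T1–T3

Vertex coverage: the bags together contain {1, 2, 3, 4, 5}, the full vertex set. Edge coverage: each edge of G has both endpoints in at least one bag. Running intersection: for every vertex, the bags containing it form a connected subtree. All three properties hold, so this is a valid tree decomposition of width max|bag| − 1 = 2, and hence tw(G) ≤ 2.

Yes; width 2.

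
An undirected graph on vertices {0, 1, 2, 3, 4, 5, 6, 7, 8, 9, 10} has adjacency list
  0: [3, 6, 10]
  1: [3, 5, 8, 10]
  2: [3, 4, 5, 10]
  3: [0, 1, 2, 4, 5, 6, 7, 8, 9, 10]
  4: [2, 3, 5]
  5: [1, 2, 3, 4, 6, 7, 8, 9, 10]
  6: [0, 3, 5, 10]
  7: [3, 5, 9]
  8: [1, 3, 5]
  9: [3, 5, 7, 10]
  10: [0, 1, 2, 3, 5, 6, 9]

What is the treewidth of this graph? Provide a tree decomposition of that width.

Treewidth 3.
One such decomposition:
Bags: B1 = {3, 5, 6, 10}  B2 = {3, 5, 9, 10}  B3 = {1, 3, 5, 10}  B4 = {1, 3, 5, 8}  B5 = {2, 3, 5, 10}  B6 = {0, 3, 6, 10}  B7 = {3, 5, 7, 9}  B8 = {2, 3, 4, 5}
Tree: B1–B2, B1–B3, B3–B4, B2–B5, B1–B6, B2–B7, B5–B8

The largest bag has 4 vertices, giving width 3; this decomposition certifies tw(G) ≤ 3. On the other hand G contains the 4-clique {0, 3, 6, 10}. A clique must lie in a single bag of any decomposition, so no decomposition can have width below 3. Therefore the treewidth is 3.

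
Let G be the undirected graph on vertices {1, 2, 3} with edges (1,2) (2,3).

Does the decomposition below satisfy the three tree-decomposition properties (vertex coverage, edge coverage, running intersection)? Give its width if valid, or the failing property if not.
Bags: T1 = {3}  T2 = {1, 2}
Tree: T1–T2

A tree decomposition must satisfy three properties: every vertex lies in some bag; for every edge, both endpoints lie together in some bag; and for every vertex, the bags containing it form a connected subtree. Here edge (2,3) lies in no bag, so the decomposition is invalid.

No — edge (2,3) lies in no bag.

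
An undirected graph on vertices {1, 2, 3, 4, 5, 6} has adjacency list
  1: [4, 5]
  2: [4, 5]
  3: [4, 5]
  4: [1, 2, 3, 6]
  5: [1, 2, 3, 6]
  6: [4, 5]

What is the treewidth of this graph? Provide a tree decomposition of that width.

Each bag holds 3 vertices, so the decomposition has width 2, which upper-bounds the treewidth. For the lower bound, G contains the cycle 5–1–4–6–5, so G is not a forest; only forests have treewidth ≤ 1, hence tw(G) ≥ 2. Hence tw(G) = 2 exactly.

Treewidth 2.
Bags: B1 = {1, 4, 5}  B2 = {4, 5, 6}  B3 = {3, 4, 5}  B4 = {2, 4, 5}
Tree: B1–B2, B2–B3, B3–B4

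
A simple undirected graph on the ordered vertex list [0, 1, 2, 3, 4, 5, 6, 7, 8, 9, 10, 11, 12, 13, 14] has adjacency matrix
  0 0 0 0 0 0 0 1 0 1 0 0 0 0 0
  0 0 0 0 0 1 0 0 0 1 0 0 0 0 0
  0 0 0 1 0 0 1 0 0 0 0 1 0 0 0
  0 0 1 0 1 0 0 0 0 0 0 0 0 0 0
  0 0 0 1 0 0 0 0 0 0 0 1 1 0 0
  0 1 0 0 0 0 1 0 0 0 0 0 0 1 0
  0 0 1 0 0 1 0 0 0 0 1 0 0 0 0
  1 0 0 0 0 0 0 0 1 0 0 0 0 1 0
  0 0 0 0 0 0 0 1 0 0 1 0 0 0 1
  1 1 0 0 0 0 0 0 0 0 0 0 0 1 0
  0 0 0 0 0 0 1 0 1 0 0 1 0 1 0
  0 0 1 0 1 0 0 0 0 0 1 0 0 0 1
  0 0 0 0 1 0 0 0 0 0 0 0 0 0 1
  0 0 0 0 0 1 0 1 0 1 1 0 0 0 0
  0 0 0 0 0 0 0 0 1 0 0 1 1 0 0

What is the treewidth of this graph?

3

A width-3 tree decomposition is:
Bags: B1 = {3, 4, 12, 14}  B2 = {3, 4, 11, 14}  B3 = {2, 3, 11, 14}  B4 = {2, 8, 11, 14}  B5 = {2, 8, 10, 11}  B6 = {2, 6, 8, 10}  B7 = {6, 7, 8, 10}  B8 = {6, 7, 10, 13}  B9 = {5, 6, 7, 13}  B10 = {0, 5, 7, 13}  B11 = {0, 5, 9, 13}  B12 = {0, 1, 5, 9}
Tree: B1–B2, B2–B3, B3–B4, B4–B5, B5–B6, B6–B7, B7–B8, B8–B9, B9–B10, B10–B11, B11–B12
Each bag holds 4 vertices, so the decomposition has width 3, which upper-bounds the treewidth. For the lower bound: the 4 vertex sets {3,4,12}, {14}, {11}, {2,6,8,10} are disjoint, each induces a connected subgraph, and every pair is joined by at least one edge of G. Contracting each set to a single vertex therefore yields K_{4} as a minor, and since treewidth is minor-monotone, tw(G) ≥ tw(K_{4}) = 3. Therefore the treewidth is 3.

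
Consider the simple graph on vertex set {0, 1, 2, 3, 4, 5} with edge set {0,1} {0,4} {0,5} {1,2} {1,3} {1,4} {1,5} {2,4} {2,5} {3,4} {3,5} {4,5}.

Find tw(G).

A width-3 tree decomposition is:
Bags: B1 = {0, 1, 4, 5}  B2 = {1, 3, 4, 5}  B3 = {1, 2, 4, 5}
Tree: B1–B2, B1–B3
Every bag has size at most 4, so the width is 4 − 1 = 3 and tw(G) ≤ 3. For the lower bound, the 4 vertices {0, 1, 4, 5} are pairwise adjacent, and any tree decomposition puts a clique entirely inside one bag — forcing width ≥ 3. Therefore the treewidth is 3.

3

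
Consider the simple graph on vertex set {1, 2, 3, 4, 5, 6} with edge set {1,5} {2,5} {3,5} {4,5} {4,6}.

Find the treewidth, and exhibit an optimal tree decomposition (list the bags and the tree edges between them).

Every bag has size at most 2, so the width is 2 − 1 = 1 and tw(G) ≤ 1. G has an edge, so its treewidth is at least 1. The upper and lower bounds meet at 1, so that is the treewidth.

Treewidth 1.
One such decomposition:
Bags: B1 = {4, 6}  B2 = {4, 5}  B3 = {1, 5}  B4 = {2, 5}  B5 = {3, 5}
Tree: B1–B2, B2–B3, B3–B4, B3–B5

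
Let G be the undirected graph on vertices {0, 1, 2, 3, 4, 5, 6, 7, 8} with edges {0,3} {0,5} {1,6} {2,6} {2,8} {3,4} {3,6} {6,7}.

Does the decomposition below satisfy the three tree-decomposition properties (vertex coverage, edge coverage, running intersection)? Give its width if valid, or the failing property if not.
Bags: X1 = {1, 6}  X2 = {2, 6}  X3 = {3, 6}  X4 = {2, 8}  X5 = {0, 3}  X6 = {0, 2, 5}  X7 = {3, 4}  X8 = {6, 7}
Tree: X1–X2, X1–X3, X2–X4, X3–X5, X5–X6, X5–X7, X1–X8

A tree decomposition must satisfy three properties: every vertex lies in some bag; for every edge, both endpoints lie together in some bag; and for every vertex, the bags containing it form a connected subtree. Here bags containing vertex 2 are not connected in the tree, so the decomposition is invalid.

No — bags containing vertex 2 are not connected in the tree.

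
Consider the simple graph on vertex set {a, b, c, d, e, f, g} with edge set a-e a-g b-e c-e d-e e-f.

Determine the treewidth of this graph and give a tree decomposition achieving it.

Treewidth 1.
One optimal decomposition is:
Bags: B1 = {c, e}  B2 = {d, e}  B3 = {a, e}  B4 = {b, e}  B5 = {e, f}  B6 = {a, g}
Tree: B1–B2, B2–B3, B1–B4, B2–B5, B3–B6

Each bag holds 2 vertices, so the decomposition has width 1, which upper-bounds the treewidth. Since G has at least one edge (e.g. c–e), it is not an edgeless graph, so tw(G) ≥ 1. Combining the bounds, tw(G) = 1.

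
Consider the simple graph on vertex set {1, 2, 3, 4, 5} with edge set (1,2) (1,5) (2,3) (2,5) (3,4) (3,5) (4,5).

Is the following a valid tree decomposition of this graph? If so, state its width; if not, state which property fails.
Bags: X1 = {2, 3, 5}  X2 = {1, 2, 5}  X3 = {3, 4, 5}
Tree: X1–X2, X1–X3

Checking the three conditions: (i) the bags cover all of {1, 2, 3, 4, 5}; (ii) for each edge, some bag contains both endpoints; (iii) the bags containing any fixed vertex form a subtree. All hold, so the decomposition is valid with width 3 − 1 = 2.

Yes; width 2.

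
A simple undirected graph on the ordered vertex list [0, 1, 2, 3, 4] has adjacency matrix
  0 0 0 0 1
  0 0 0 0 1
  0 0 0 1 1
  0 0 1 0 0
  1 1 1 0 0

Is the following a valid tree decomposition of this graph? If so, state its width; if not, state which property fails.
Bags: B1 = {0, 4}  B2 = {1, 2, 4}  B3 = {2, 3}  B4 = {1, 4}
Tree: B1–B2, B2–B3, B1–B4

No — bags containing vertex 1 are not connected in the tree.

A tree decomposition must satisfy three properties: every vertex lies in some bag; for every edge, both endpoints lie together in some bag; and for every vertex, the bags containing it form a connected subtree. Here bags containing vertex 1 are not connected in the tree, so the decomposition is invalid.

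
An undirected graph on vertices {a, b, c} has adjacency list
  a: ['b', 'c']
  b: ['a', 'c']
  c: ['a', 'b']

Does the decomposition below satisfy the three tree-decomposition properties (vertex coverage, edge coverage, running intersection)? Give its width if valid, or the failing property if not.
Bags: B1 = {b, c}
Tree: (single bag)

No — vertex a appears in no bag.

A tree decomposition must satisfy three properties: every vertex lies in some bag; for every edge, both endpoints lie together in some bag; and for every vertex, the bags containing it form a connected subtree. Here vertex a appears in no bag, so the decomposition is invalid.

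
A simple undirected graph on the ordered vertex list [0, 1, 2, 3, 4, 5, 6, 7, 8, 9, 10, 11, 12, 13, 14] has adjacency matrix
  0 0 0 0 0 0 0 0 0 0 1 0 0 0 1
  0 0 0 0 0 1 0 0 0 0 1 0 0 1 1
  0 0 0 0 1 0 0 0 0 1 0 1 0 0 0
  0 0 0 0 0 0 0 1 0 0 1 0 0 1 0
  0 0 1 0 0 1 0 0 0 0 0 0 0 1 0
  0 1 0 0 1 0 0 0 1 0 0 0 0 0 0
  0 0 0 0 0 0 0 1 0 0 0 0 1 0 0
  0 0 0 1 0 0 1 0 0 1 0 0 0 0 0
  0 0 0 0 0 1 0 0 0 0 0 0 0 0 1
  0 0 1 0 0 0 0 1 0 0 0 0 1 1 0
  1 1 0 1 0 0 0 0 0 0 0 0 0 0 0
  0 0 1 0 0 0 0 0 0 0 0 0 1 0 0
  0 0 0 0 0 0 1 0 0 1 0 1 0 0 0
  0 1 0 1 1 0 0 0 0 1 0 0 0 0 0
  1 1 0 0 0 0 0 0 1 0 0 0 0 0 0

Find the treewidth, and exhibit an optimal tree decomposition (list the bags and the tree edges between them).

Treewidth 3.
One optimal decomposition is:
Bags: B1 = {0, 5, 8, 14}  B2 = {0, 1, 5, 14}  B3 = {0, 1, 5, 10}  B4 = {1, 4, 5, 10}  B5 = {1, 4, 10, 13}  B6 = {3, 4, 10, 13}  B7 = {2, 3, 4, 13}  B8 = {2, 3, 9, 13}  B9 = {2, 3, 7, 9}  B10 = {2, 7, 9, 11}  B11 = {7, 9, 11, 12}  B12 = {6, 7, 11, 12}
Tree: B1–B2, B2–B3, B3–B4, B4–B5, B5–B6, B6–B7, B7–B8, B8–B9, B9–B10, B10–B11, B11–B12

Each bag holds 4 vertices, so the decomposition has width 3, which upper-bounds the treewidth. For the lower bound: the 4 vertex sets {0,8,14}, {5}, {1}, {3,4,10,13} are disjoint, each induces a connected subgraph, and every pair is joined by at least one edge of G. Contracting each set to a single vertex therefore yields K_{4} as a minor, and since treewidth is minor-monotone, tw(G) ≥ tw(K_{4}) = 3. The upper and lower bounds meet at 3, so that is the treewidth.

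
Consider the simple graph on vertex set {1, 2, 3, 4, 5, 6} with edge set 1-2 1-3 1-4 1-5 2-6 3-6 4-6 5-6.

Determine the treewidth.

A width-2 tree decomposition is:
Bags: B1 = {1, 5, 6}  B2 = {1, 3, 6}  B3 = {1, 2, 6}  B4 = {1, 4, 6}
Tree: B1–B2, B2–B3, B3–B4
The largest bag has 3 vertices, giving width 2; this decomposition certifies tw(G) ≤ 2. The edges 1–5–6–3–1 form a cycle, so G is not a tree and its treewidth is at least 2. Hence tw(G) = 2 exactly.

2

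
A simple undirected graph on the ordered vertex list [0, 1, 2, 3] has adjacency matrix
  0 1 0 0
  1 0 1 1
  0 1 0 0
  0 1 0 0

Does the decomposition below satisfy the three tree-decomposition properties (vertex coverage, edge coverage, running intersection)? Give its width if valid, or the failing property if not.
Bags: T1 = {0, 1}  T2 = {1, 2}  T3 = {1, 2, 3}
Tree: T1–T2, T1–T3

No — bags containing vertex 2 are not connected in the tree.

A tree decomposition must satisfy three properties: every vertex lies in some bag; for every edge, both endpoints lie together in some bag; and for every vertex, the bags containing it form a connected subtree. Here bags containing vertex 2 are not connected in the tree, so the decomposition is invalid.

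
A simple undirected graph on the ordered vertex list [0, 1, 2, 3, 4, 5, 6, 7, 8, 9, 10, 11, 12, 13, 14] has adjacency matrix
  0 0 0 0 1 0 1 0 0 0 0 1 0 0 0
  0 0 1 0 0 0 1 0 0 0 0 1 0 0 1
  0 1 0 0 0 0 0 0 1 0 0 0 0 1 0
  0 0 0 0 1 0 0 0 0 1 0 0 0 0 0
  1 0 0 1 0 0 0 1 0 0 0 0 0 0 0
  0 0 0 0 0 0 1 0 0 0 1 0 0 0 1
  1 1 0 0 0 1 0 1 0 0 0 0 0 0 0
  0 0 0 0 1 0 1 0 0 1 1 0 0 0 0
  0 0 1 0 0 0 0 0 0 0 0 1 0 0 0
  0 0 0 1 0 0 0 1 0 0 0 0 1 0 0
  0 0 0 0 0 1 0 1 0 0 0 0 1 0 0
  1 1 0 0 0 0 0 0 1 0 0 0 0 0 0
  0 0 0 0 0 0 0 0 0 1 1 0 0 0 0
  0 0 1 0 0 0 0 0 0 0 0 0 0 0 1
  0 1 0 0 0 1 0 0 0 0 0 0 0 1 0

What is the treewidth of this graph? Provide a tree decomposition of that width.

Treewidth 3.
One optimal decomposition is:
Bags: B1 = {3, 9, 10, 12}  B2 = {3, 7, 9, 10}  B3 = {3, 4, 7, 10}  B4 = {4, 5, 7, 10}  B5 = {4, 5, 6, 7}  B6 = {0, 4, 5, 6}  B7 = {0, 5, 6, 14}  B8 = {0, 1, 6, 14}  B9 = {0, 1, 11, 14}  B10 = {1, 11, 13, 14}  B11 = {1, 2, 11, 13}  B12 = {2, 8, 11, 13}
Tree: B1–B2, B2–B3, B3–B4, B4–B5, B5–B6, B6–B7, B7–B8, B8–B9, B9–B10, B10–B11, B11–B12

The largest bag has 4 vertices, giving width 3; this decomposition certifies tw(G) ≤ 3. For the lower bound: the 4 vertex sets {3,9,12}, {10}, {7}, {0,4,5,6} are disjoint, each induces a connected subgraph, and every pair is joined by at least one edge of G. Contracting each set to a single vertex therefore yields K_{4} as a minor, and since treewidth is minor-monotone, tw(G) ≥ tw(K_{4}) = 3. Combining the bounds, tw(G) = 3.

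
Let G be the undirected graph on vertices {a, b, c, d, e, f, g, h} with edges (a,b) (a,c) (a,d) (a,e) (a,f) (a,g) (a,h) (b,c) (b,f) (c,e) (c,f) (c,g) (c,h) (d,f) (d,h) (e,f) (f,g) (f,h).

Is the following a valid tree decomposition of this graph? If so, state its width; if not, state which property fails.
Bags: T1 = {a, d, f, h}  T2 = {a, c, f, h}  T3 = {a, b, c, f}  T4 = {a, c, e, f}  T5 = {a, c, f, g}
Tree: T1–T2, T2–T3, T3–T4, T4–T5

Yes; width 3.

Checking the three conditions: (i) the bags cover all of {a, b, c, d, e, f, g, h}; (ii) for each edge, some bag contains both endpoints; (iii) the bags containing any fixed vertex form a subtree. All hold, so the decomposition is valid with width 4 − 1 = 3.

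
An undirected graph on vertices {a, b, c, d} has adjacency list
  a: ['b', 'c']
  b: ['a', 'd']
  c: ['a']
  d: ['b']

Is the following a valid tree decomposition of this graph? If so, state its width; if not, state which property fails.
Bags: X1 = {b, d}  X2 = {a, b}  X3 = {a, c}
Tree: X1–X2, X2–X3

Yes; width 1.

Checking the three conditions: (i) the bags cover all of {a, b, c, d}; (ii) for each edge, some bag contains both endpoints; (iii) the bags containing any fixed vertex form a subtree. All hold, so the decomposition is valid with width 2 − 1 = 1.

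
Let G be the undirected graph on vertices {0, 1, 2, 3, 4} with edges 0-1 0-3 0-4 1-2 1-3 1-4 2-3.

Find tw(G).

A width-2 tree decomposition is:
Bags: B1 = {1, 2, 3}  B2 = {0, 1, 3}  B3 = {0, 1, 4}
Tree: B1–B2, B2–B3
The largest bag has 3 vertices, giving width 2; this decomposition certifies tw(G) ≤ 2. For the lower bound, the 3 vertices {0, 1, 3} are pairwise adjacent, and any tree decomposition puts a clique entirely inside one bag — forcing width ≥ 2. Therefore the treewidth is 2.

2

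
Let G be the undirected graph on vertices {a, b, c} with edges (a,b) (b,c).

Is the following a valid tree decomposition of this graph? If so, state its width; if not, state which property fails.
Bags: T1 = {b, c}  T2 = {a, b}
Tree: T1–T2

Checking the three conditions: (i) the bags cover all of {a, b, c}; (ii) for each edge, some bag contains both endpoints; (iii) the bags containing any fixed vertex form a subtree. All hold, so the decomposition is valid with width 2 − 1 = 1.

Yes; width 1.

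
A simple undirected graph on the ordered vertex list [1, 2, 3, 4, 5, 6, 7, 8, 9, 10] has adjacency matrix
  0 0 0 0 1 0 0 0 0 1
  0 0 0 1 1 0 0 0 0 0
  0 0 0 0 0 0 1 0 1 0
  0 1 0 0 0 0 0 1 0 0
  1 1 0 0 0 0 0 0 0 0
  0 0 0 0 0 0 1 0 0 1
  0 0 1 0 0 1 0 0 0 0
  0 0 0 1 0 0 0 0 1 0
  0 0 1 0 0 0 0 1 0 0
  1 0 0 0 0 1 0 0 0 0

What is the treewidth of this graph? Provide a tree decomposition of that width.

Every bag has size at most 3, so the width is 3 − 1 = 2 and tw(G) ≤ 2. Since 3–7–6–10–1–5–2–4–8–9–3 is a cycle in G, G is not acyclic. Forests are exactly the graphs of treewidth ≤ 1, so tw(G) ≥ 2. Therefore the treewidth is 2.

Treewidth 2.
Bags: B1 = {3, 6, 7}  B2 = {3, 6, 10}  B3 = {1, 3, 10}  B4 = {1, 3, 5}  B5 = {2, 3, 5}  B6 = {2, 3, 4}  B7 = {3, 4, 8}  B8 = {3, 8, 9}
Tree: B1–B2, B2–B3, B3–B4, B4–B5, B5–B6, B6–B7, B7–B8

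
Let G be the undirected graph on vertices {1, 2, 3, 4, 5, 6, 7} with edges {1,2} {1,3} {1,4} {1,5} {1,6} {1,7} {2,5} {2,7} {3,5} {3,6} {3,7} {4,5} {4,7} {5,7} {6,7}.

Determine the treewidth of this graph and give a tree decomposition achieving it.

Every bag has size at most 4, so the width is 4 − 1 = 3 and tw(G) ≤ 3. For the lower bound, the 4 vertices {1, 2, 5, 7} are pairwise adjacent, and any tree decomposition puts a clique entirely inside one bag — forcing width ≥ 3. Hence tw(G) = 3 exactly.

Treewidth 3.
One such decomposition:
Bags: B1 = {1, 3, 5, 7}  B2 = {1, 4, 5, 7}  B3 = {1, 3, 6, 7}  B4 = {1, 2, 5, 7}
Tree: B1–B2, B1–B3, B2–B4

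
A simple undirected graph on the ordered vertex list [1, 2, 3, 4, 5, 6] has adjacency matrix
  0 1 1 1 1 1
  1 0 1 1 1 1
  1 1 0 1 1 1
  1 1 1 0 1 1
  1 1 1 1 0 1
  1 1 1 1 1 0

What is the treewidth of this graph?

5

A width-5 tree decomposition is:
Bags: B1 = {1, 2, 3, 4, 5, 6}
Tree: (single bag)
With just one bag of size 6, the width is 6 − 1 = 5, so tw(G) ≤ 5. On the other hand G contains the 6-clique {1, 2, 3, 4, 5, 6}. A clique must lie in a single bag of any decomposition, so no decomposition can have width below 5. Hence tw(G) = 5 exactly.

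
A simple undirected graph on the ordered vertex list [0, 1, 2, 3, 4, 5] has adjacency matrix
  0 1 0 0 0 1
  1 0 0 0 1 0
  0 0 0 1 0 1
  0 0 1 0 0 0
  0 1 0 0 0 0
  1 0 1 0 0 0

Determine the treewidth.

A width-1 tree decomposition is:
Bags: B1 = {2, 3}  B2 = {2, 5}  B3 = {0, 5}  B4 = {0, 1}  B5 = {1, 4}
Tree: B1–B2, B2–B3, B3–B4, B4–B5
Each bag holds 2 vertices, so the decomposition has width 1, which upper-bounds the treewidth. G has an edge, so its treewidth is at least 1. Hence tw(G) = 1 exactly.

1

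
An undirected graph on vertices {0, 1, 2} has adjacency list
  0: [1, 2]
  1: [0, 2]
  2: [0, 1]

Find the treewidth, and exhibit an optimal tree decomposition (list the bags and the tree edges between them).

With just one bag of size 3, the width is 3 − 1 = 2, so tw(G) ≤ 2. For the lower bound, the 3 vertices {0, 1, 2} are pairwise adjacent, and any tree decomposition puts a clique entirely inside one bag — forcing width ≥ 2. Therefore the treewidth is 2.

Treewidth 2.
Bags: B1 = {0, 1, 2}
Tree: (single bag)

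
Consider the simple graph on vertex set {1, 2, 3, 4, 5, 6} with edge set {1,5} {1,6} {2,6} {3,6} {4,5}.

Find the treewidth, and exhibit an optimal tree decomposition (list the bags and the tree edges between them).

Each bag holds 2 vertices, so the decomposition has width 1, which upper-bounds the treewidth. G has an edge, so its treewidth is at least 1. The upper and lower bounds meet at 1, so that is the treewidth.

Treewidth 1.
One such decomposition:
Bags: B1 = {1, 6}  B2 = {3, 6}  B3 = {1, 5}  B4 = {4, 5}  B5 = {2, 6}
Tree: B1–B2, B1–B3, B3–B4, B1–B5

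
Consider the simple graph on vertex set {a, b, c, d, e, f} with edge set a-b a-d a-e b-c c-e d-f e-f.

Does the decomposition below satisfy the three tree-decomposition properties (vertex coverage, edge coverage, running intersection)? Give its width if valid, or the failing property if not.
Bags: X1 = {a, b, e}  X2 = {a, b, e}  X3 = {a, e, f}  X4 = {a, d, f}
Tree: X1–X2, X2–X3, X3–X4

No — vertex c appears in no bag.

A tree decomposition must satisfy three properties: every vertex lies in some bag; for every edge, both endpoints lie together in some bag; and for every vertex, the bags containing it form a connected subtree. Here vertex c appears in no bag, so the decomposition is invalid.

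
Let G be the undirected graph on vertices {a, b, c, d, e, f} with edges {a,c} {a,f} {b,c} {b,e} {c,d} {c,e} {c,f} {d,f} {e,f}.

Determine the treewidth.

A width-2 tree decomposition is:
Bags: B1 = {c, e, f}  B2 = {c, d, f}  B3 = {a, c, f}  B4 = {b, c, e}
Tree: B1–B2, B2–B3, B1–B4
Every bag has size at most 3, so the width is 3 − 1 = 2 and tw(G) ≤ 2. On the other hand G contains the 3-clique {c, d, f}. A clique must lie in a single bag of any decomposition, so no decomposition can have width below 2. Combining the bounds, tw(G) = 2.

2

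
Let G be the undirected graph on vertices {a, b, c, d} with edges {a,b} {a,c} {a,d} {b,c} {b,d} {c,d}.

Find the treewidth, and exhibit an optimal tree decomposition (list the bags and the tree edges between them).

Treewidth 3.
One such decomposition:
Bags: B1 = {a, b, c, d}
Tree: (single bag)

With just one bag of size 4, the width is 4 − 1 = 3, so tw(G) ≤ 3. For the lower bound, the 4 vertices {a, b, c, d} are pairwise adjacent, and any tree decomposition puts a clique entirely inside one bag — forcing width ≥ 3. Therefore the treewidth is 3.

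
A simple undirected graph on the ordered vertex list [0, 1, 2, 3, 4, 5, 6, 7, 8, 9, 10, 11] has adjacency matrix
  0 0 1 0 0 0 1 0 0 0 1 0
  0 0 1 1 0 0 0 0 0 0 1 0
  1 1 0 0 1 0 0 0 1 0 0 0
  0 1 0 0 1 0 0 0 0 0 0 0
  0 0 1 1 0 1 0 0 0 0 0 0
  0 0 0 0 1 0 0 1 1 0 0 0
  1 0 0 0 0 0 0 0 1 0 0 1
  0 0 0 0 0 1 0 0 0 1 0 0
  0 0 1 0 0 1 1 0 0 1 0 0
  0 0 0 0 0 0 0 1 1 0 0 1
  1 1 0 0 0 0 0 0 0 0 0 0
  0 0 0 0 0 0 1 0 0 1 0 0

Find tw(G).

A width-3 tree decomposition is:
Bags: B1 = {0, 1, 3, 10}  B2 = {0, 1, 2, 3}  B3 = {0, 2, 3, 4}  B4 = {0, 2, 4, 6}  B5 = {2, 4, 6, 8}  B6 = {4, 5, 6, 8}  B7 = {5, 6, 8, 11}  B8 = {5, 8, 9, 11}  B9 = {5, 7, 9, 11}
Tree: B1–B2, B2–B3, B3–B4, B4–B5, B5–B6, B6–B7, B7–B8, B8–B9
Each bag holds 4 vertices, so the decomposition has width 3, which upper-bounds the treewidth. For the lower bound: the 4 vertex sets {1,3,10}, {0}, {2}, {4,5,6,8} are disjoint, each induces a connected subgraph, and every pair is joined by at least one edge of G. Contracting each set to a single vertex therefore yields K_{4} as a minor, and since treewidth is minor-monotone, tw(G) ≥ tw(K_{4}) = 3. Therefore the treewidth is 3.

3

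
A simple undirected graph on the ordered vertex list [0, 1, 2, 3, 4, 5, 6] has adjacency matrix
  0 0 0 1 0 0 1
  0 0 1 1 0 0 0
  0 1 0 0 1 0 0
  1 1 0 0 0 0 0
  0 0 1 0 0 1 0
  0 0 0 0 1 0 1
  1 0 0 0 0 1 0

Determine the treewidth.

A width-2 tree decomposition is:
Bags: B1 = {1, 2, 4}  B2 = {1, 4, 5}  B3 = {1, 5, 6}  B4 = {0, 1, 6}  B5 = {0, 1, 3}
Tree: B1–B2, B2–B3, B3–B4, B4–B5
The largest bag has 3 vertices, giving width 2; this decomposition certifies tw(G) ≤ 2. The edges 1–2–4–5–6–0–3–1 form a cycle, so G is not a tree and its treewidth is at least 2. Combining the bounds, tw(G) = 2.

2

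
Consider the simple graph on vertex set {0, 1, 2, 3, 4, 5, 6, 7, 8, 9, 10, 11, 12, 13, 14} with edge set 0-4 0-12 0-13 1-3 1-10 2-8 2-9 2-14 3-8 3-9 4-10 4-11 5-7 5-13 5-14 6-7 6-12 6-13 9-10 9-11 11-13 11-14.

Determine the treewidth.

A width-3 tree decomposition is:
Bags: B1 = {5, 6, 7, 12}  B2 = {5, 6, 12, 13}  B3 = {0, 5, 12, 13}  B4 = {0, 5, 13, 14}  B5 = {0, 11, 13, 14}  B6 = {0, 4, 11, 14}  B7 = {2, 4, 11, 14}  B8 = {2, 4, 9, 11}  B9 = {2, 4, 9, 10}  B10 = {2, 8, 9, 10}  B11 = {3, 8, 9, 10}  B12 = {1, 3, 8, 10}
Tree: B1–B2, B2–B3, B3–B4, B4–B5, B5–B6, B6–B7, B7–B8, B8–B9, B9–B10, B10–B11, B11–B12
Each bag holds 4 vertices, so the decomposition has width 3, which upper-bounds the treewidth. For the lower bound: the 4 vertex sets {6,7,12}, {5}, {13}, {0,4,11,14} are disjoint, each induces a connected subgraph, and every pair is joined by at least one edge of G. Contracting each set to a single vertex therefore yields K_{4} as a minor, and since treewidth is minor-monotone, tw(G) ≥ tw(K_{4}) = 3. The upper and lower bounds meet at 3, so that is the treewidth.

3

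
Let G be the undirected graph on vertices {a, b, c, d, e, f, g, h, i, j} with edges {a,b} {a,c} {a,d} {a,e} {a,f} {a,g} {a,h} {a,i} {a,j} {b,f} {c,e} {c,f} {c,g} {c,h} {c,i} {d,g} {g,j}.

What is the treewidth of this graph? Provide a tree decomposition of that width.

The largest bag has 3 vertices, giving width 2; this decomposition certifies tw(G) ≤ 2. Conversely, {a, d, g} is a clique of size 3, and the vertices of any clique must share a bag in every tree decomposition; so some bag has ≥ 3 vertices and tw(G) ≥ 2. Hence tw(G) = 2 exactly.

Treewidth 2.
One such decomposition:
Bags: B1 = {a, c, g}  B2 = {a, d, g}  B3 = {a, c, f}  B4 = {a, b, f}  B5 = {a, c, h}  B6 = {a, c, i}  B7 = {a, c, e}  B8 = {a, g, j}
Tree: B1–B2, B1–B3, B3–B4, B1–B5, B5–B6, B3–B7, B1–B8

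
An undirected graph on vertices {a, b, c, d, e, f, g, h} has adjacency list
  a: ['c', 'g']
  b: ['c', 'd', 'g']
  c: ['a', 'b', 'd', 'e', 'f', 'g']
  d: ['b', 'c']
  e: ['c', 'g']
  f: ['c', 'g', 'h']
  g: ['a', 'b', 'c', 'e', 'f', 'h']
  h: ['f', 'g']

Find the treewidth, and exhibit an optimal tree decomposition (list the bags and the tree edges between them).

The largest bag has 3 vertices, giving width 2; this decomposition certifies tw(G) ≤ 2. Conversely, {b, c, d} is a clique of size 3, and the vertices of any clique must share a bag in every tree decomposition; so some bag has ≥ 3 vertices and tw(G) ≥ 2. Combining the bounds, tw(G) = 2.

Treewidth 2.
One optimal decomposition is:
Bags: B1 = {c, f, g}  B2 = {f, g, h}  B3 = {a, c, g}  B4 = {b, c, g}  B5 = {c, e, g}  B6 = {b, c, d}
Tree: B1–B2, B1–B3, B1–B4, B3–B5, B4–B6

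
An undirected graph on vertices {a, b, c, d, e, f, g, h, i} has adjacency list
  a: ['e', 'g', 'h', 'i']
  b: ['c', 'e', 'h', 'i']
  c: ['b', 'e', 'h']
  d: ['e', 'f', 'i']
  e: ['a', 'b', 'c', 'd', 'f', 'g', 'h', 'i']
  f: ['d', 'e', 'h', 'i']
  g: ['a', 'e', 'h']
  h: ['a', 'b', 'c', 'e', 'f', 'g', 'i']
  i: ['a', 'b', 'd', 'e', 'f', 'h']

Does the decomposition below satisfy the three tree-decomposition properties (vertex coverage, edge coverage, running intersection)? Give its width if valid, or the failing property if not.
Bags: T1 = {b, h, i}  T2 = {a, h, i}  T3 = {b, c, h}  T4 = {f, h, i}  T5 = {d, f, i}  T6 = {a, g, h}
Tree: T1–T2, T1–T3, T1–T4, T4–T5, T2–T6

No — vertex e appears in no bag.

A tree decomposition must satisfy three properties: every vertex lies in some bag; for every edge, both endpoints lie together in some bag; and for every vertex, the bags containing it form a connected subtree. Here vertex e appears in no bag, so the decomposition is invalid.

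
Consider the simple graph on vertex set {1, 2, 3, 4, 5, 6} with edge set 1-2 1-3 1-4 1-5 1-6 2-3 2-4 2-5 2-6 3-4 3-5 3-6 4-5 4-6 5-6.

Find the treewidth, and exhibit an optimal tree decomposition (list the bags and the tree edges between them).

With just one bag of size 6, the width is 6 − 1 = 5, so tw(G) ≤ 5. For the lower bound, the 6 vertices {1, 2, 3, 4, 5, 6} are pairwise adjacent, and any tree decomposition puts a clique entirely inside one bag — forcing width ≥ 5. Hence tw(G) = 5 exactly.

Treewidth 5.
Bags: B1 = {1, 2, 3, 4, 5, 6}
Tree: (single bag)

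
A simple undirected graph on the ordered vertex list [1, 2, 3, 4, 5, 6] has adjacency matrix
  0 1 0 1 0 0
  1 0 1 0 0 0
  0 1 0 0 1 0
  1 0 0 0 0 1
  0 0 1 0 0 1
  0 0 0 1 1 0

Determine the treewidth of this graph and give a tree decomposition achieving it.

Every bag has size at most 3, so the width is 3 − 1 = 2 and tw(G) ≤ 2. For the lower bound, G contains the cycle 5–3–2–1–4–6–5, so G is not a forest; only forests have treewidth ≤ 1, hence tw(G) ≥ 2. Therefore the treewidth is 2.

Treewidth 2.
One such decomposition:
Bags: B1 = {2, 3, 5}  B2 = {1, 2, 5}  B3 = {1, 4, 5}  B4 = {4, 5, 6}
Tree: B1–B2, B2–B3, B3–B4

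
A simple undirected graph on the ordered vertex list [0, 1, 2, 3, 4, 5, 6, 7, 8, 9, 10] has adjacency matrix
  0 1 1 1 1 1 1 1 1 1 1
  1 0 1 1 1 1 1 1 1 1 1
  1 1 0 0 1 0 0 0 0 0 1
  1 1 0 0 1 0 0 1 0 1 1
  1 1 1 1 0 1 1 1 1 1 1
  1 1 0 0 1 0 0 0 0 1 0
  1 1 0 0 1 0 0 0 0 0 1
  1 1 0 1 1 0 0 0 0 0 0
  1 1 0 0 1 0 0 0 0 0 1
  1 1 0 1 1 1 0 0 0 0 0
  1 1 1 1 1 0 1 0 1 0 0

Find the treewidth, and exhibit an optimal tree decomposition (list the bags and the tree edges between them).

Treewidth 4.
One optimal decomposition is:
Bags: B1 = {0, 1, 3, 4, 9}  B2 = {0, 1, 3, 4, 7}  B3 = {0, 1, 3, 4, 10}  B4 = {0, 1, 2, 4, 10}  B5 = {0, 1, 4, 6, 10}  B6 = {0, 1, 4, 5, 9}  B7 = {0, 1, 4, 8, 10}
Tree: B1–B2, B2–B3, B3–B4, B4–B5, B1–B6, B5–B7

Each bag holds 5 vertices, so the decomposition has width 4, which upper-bounds the treewidth. On the other hand G contains the 5-clique {0, 1, 3, 4, 9}. A clique must lie in a single bag of any decomposition, so no decomposition can have width below 4. Hence tw(G) = 4 exactly.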